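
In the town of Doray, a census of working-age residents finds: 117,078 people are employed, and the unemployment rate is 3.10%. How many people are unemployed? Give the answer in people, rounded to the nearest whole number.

Let U be the number unemployed. The labor force is E + U, and U/(E+U) = 0.0310.
So U = 0.0310 × 117,078 / (1 − 0.0310) = 3629.42 / 0.9690 ≈ 3,746.

About 3,746 are unemployed.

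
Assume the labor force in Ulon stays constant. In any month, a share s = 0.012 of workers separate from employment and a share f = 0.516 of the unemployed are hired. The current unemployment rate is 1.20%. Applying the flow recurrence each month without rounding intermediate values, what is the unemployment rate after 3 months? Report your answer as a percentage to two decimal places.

With a fixed labor force, u_{t+1} = u_t + s·(1−u_t) − f·u_t = u_t·(1−s−f) + s.
Here 1−s−f = 0.472 and s = 0.012.
u_1 = 0.012000 × 0.472 + 0.012 = 0.017664.
u_2 = 0.017664 × 0.472 + 0.012 = 0.020337.
u_3 = 0.020337 × 0.472 + 0.012 = 0.021599.

Unemployment rate after three months ≈ 2.16%.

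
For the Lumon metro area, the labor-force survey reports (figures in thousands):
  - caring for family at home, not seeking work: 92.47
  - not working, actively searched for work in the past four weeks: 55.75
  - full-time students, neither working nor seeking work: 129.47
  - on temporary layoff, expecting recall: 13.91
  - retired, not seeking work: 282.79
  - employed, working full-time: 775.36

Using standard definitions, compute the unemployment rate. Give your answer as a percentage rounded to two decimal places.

Employed = 775.36 thousand.
Unemployed = 55.75 + 13.91 = 69.66 thousand (jobless and actively searching, or on temporary layoff).
Labor force = 775.36 + 69.66 = 845.02 thousand.
Unemployment rate = 69.66 / 845.02 = 8.24%.

Unemployment rate ≈ 8.24%.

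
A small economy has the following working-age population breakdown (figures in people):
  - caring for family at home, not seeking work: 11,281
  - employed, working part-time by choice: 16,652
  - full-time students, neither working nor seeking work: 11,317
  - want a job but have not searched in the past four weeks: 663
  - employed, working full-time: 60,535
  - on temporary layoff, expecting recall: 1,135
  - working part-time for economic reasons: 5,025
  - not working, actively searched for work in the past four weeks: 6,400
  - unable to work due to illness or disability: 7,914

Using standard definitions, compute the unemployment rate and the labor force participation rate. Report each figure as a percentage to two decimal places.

Unemployment rate ≈ 8.40%; labor force participation rate ≈ 74.22%.

Employed = 16,652 + 60,535 + 5,025 = 82,212 (anyone who worked, including part-time for economic reasons, counts as employed).
Unemployed = 1,135 + 6,400 = 7,535 (jobless and actively searching, or on temporary layoff).
Labor force = 82,212 + 7,535 = 89,747.
Not in labor force = 11,281 + 11,317 + 663 + 7,914 = 31,175 (those not working and not actively searching are outside the labor force — including those who want a job but have given up searching).
Civilian working-age population = 89,747 + 31,175 = 120,922.
Unemployment rate = 7,535 / 89,747 = 8.40%.
Labor force participation rate = 89,747 / 120,922 = 74.22%.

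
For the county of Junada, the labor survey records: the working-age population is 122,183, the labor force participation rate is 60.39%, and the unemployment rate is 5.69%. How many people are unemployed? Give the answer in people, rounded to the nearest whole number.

Labor force = 0.6039 × 122,183 = 73,786.
Unemployed = 0.0569 × 73,786 ≈ 4,198.

About 4,198 are unemployed.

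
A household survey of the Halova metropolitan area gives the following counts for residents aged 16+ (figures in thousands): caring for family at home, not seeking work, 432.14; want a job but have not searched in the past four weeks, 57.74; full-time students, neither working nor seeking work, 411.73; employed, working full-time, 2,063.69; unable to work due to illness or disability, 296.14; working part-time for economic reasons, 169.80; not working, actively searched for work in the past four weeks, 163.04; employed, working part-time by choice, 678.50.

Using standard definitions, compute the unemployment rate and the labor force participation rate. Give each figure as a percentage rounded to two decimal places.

Employed = 2,063.69 + 169.80 + 678.50 = 2,911.99 thousand (anyone who worked, including part-time for economic reasons, counts as employed).
Unemployed = 163.04 thousand.
Labor force = 2,911.99 + 163.04 = 3,075.03 thousand.
Not in labor force = 432.14 + 57.74 + 411.73 + 296.14 = 1,197.75 thousand (those not working and not actively searching are outside the labor force — including those who want a job but have given up searching).
Civilian working-age population = 3,075.03 + 1,197.75 = 4,272.78 thousand.
Unemployment rate = 163.04 / 3,075.03 = 5.30%.
Labor force participation rate = 3,075.03 / 4,272.78 = 71.97%.

Unemployment rate ≈ 5.30%; labor force participation rate ≈ 71.97%.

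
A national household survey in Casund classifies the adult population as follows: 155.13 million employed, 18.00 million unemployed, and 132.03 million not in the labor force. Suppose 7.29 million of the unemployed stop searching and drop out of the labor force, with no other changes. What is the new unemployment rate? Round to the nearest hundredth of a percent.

New unemployment rate ≈ 6.46%.

Initially, labor force = 155.13 + 18.00 = 173.13 million, so u = 18.00/173.13 = 10.40%.
After the change, unemployed and labor force both fall by 7.29 → E = 155.13, U = 10.71, labor force = 165.84 million.
New unemployment rate = 10.71 / 165.84 = 6.46%.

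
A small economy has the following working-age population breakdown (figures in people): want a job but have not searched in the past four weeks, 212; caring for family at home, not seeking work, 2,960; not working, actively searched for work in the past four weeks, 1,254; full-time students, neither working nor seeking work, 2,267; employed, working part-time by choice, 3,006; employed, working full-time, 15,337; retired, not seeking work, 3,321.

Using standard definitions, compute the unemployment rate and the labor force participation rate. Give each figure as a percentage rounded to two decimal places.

Employed = 3,006 + 15,337 = 18,343.
Unemployed = 1,254.
Labor force = 18,343 + 1,254 = 19,597.
Not in labor force = 212 + 2,960 + 2,267 + 3,321 = 8,760 (those not working and not actively searching are outside the labor force — including those who want a job but have given up searching).
Civilian working-age population = 19,597 + 8,760 = 28,357.
Unemployment rate = 1,254 / 19,597 = 6.40%.
Labor force participation rate = 19,597 / 28,357 = 69.11%.

Unemployment rate ≈ 6.40%; labor force participation rate ≈ 69.11%.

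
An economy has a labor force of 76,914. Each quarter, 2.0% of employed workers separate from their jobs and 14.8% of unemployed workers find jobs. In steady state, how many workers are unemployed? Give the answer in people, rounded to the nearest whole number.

About 9,156 are unemployed in steady state.

Steady-state unemployment rate u* = s/(s+f) = 2.0/(2.0+14.8) = 0.119048.
Unemployed = u* × labor force = 0.119048 × 76,914 ≈ 9,156.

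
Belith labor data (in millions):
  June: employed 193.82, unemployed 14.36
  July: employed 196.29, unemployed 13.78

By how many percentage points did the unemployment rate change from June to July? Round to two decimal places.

The unemployment rate changed by −0.34 percentage points.

June: labor force = 193.82 + 14.36 = 208.18; u = 14.36/208.18 = 6.90%.
July: labor force = 196.29 + 13.78 = 210.07; u = 13.78/210.07 = 6.56%.
Change = 6.56% − 6.90% = −0.34 pp.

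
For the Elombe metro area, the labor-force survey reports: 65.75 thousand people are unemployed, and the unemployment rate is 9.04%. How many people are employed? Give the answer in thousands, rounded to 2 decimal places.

Labor force = U / u = 65.75 / 0.0904 ≈ 727.32 thousand.
Employed = labor force − unemployed = 727.32 − 65.75 = 661.57 thousand.

About 661.57 thousand are employed.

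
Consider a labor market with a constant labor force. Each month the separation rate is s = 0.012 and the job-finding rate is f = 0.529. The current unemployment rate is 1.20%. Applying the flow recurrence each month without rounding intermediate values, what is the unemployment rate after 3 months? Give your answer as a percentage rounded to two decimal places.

With a fixed labor force, u_{t+1} = u_t + s·(1−u_t) − f·u_t = u_t·(1−s−f) + s.
Here 1−s−f = 0.459 and s = 0.012.
u_1 = 0.012000 × 0.459 + 0.012 = 0.017508.
u_2 = 0.017508 × 0.459 + 0.012 = 0.020036.
u_3 = 0.020036 × 0.459 + 0.012 = 0.021197.

Unemployment rate after three months ≈ 2.12%.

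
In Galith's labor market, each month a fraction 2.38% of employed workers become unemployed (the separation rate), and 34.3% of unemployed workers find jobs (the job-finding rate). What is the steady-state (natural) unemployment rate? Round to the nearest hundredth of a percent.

Steady-state unemployment rate ≈ 6.49%.

At steady state the flows balance: s·E = f·U, so U/(E+U) = s/(s+f).
u* = 2.38 / (2.38 + 34.3) = 2.38 / 36.68 = 6.49%.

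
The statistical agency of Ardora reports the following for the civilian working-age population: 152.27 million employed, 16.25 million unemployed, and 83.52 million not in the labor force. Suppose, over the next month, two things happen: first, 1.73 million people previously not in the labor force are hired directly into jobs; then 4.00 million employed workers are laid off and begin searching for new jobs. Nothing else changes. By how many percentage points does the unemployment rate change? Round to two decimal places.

Initially, labor force = 152.27 + 16.25 = 168.52 million, so u = 16.25/168.52 = 9.64%.
After the first change, employed and labor force both rise by 1.73; unemployed unchanged → E = 154.00, U = 16.25, labor force = 170.25 million.
After the second change, employed falls and unemployed rises by 4.00; labor force unchanged → E = 150.00, U = 20.25, labor force = 170.25 million.
New unemployment rate = 20.25 / 170.25 = 11.89%.
Change = 11.89% − 9.64% = +2.25 percentage points.

The unemployment rate changes by +2.25 percentage points.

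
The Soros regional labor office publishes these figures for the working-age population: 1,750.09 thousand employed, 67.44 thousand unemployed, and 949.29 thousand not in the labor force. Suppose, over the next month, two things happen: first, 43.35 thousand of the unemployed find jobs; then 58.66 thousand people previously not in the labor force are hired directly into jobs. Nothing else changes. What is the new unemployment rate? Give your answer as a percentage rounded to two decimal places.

New unemployment rate ≈ 1.28%.

Initially, labor force = 1,750.09 + 67.44 = 1,817.53 thousand, so u = 67.44/1,817.53 = 3.71%.
After the first change, unemployed falls and employed rises by 43.35; labor force unchanged → E = 1,793.44, U = 24.09, labor force = 1,817.53 thousand.
After the second change, employed and labor force both rise by 58.66; unemployed unchanged → E = 1,852.10, U = 24.09, labor force = 1,876.19 thousand.
New unemployment rate = 24.09 / 1,876.19 = 1.28%.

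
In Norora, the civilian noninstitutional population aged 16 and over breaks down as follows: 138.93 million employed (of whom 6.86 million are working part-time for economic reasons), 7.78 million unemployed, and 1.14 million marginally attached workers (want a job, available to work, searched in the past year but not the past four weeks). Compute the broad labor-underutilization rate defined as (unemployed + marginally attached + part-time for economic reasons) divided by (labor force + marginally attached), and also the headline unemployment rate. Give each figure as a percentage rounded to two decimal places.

Broad underutilization rate ≈ 10.67%; headline unemployment rate ≈ 5.30%.

Labor force = 138.93 + 7.78 = 146.71 million.
Numerator = 7.78 + 1.14 + 6.86 = 15.78 million.
Denominator = 146.71 + 1.14 = 147.85 million.
Broad rate = 15.78 / 147.85 = 10.67%.
Headline unemployment rate = 7.78 / 146.71 = 5.30%.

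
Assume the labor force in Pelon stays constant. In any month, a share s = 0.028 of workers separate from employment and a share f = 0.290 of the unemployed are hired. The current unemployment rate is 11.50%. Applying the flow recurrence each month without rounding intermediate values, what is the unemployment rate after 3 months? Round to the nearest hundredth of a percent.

With a fixed labor force, u_{t+1} = u_t + s·(1−u_t) − f·u_t = u_t·(1−s−f) + s.
Here 1−s−f = 0.682 and s = 0.028.
u_1 = 0.115000 × 0.682 + 0.028 = 0.106430.
u_2 = 0.106430 × 0.682 + 0.028 = 0.100585.
u_3 = 0.100585 × 0.682 + 0.028 = 0.096599.

Unemployment rate after three months ≈ 9.66%.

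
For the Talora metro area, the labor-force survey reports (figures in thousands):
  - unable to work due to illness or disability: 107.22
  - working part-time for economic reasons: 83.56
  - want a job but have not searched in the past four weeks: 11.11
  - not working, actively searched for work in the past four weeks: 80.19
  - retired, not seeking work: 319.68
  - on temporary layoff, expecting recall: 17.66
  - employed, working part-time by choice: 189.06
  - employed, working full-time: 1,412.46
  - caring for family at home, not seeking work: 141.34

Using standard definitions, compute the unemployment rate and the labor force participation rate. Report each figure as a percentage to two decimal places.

Unemployment rate ≈ 5.49%; labor force participation rate ≈ 75.47%.

Employed = 83.56 + 189.06 + 1,412.46 = 1,685.08 thousand (anyone who worked, including part-time for economic reasons, counts as employed).
Unemployed = 80.19 + 17.66 = 97.85 thousand (jobless and actively searching, or on temporary layoff).
Labor force = 1,685.08 + 97.85 = 1,782.93 thousand.
Not in labor force = 107.22 + 11.11 + 319.68 + 141.34 = 579.35 thousand (those not working and not actively searching are outside the labor force — including those who want a job but have given up searching).
Civilian working-age population = 1,782.93 + 579.35 = 2,362.28 thousand.
Unemployment rate = 97.85 / 1,782.93 = 5.49%.
Labor force participation rate = 1,782.93 / 2,362.28 = 75.47%.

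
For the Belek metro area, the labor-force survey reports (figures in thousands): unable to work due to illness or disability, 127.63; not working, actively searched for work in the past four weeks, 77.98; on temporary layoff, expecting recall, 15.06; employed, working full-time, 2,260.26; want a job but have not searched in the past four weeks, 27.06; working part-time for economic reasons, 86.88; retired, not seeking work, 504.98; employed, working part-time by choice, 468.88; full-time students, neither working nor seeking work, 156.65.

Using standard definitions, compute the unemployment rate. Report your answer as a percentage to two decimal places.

Unemployment rate ≈ 3.20%.

Employed = 2,260.26 + 86.88 + 468.88 = 2,816.02 thousand (anyone who worked, including part-time for economic reasons, counts as employed).
Unemployed = 77.98 + 15.06 = 93.04 thousand (jobless and actively searching, or on temporary layoff).
Labor force = 2,816.02 + 93.04 = 2,909.06 thousand.
Unemployment rate = 93.04 / 2,909.06 = 3.20%.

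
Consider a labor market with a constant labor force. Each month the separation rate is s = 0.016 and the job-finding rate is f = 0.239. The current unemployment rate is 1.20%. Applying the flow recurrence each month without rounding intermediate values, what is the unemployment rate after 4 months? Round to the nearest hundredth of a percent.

Unemployment rate after four months ≈ 4.71%.

With a fixed labor force, u_{t+1} = u_t + s·(1−u_t) − f·u_t = u_t·(1−s−f) + s.
Here 1−s−f = 0.745 and s = 0.016.
u_1 = 0.012000 × 0.745 + 0.016 = 0.024940.
u_2 = 0.024940 × 0.745 + 0.016 = 0.034580.
u_3 = 0.034580 × 0.745 + 0.016 = 0.041762.
u_4 = 0.041762 × 0.745 + 0.016 = 0.047113.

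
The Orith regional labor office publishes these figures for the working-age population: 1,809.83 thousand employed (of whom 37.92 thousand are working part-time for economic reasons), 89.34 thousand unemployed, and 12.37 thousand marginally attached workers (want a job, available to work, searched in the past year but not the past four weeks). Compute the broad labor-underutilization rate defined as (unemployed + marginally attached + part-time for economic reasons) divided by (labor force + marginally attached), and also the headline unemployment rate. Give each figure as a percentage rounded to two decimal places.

Broad underutilization rate ≈ 7.30%; headline unemployment rate ≈ 4.70%.

Labor force = 1,809.83 + 89.34 = 1,899.17 thousand.
Numerator = 89.34 + 12.37 + 37.92 = 139.63 thousand.
Denominator = 1,899.17 + 12.37 = 1,911.54 thousand.
Broad rate = 139.63 / 1,911.54 = 7.30%.
Headline unemployment rate = 89.34 / 1,899.17 = 4.70%.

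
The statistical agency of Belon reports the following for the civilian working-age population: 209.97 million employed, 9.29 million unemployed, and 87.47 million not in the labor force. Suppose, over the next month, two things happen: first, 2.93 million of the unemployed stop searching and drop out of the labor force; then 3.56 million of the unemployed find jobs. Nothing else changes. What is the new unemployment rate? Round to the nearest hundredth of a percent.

Initially, labor force = 209.97 + 9.29 = 219.26 million, so u = 9.29/219.26 = 4.24%.
After the first change, unemployed and labor force both fall by 2.93 → E = 209.97, U = 6.36, labor force = 216.33 million.
After the second change, unemployed falls and employed rises by 3.56; labor force unchanged → E = 213.53, U = 2.80, labor force = 216.33 million.
New unemployment rate = 2.80 / 216.33 = 1.29%.

New unemployment rate ≈ 1.29%.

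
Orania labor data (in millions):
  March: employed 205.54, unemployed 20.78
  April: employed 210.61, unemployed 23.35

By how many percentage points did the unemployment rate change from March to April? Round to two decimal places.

The unemployment rate changed by +0.80 percentage points.

March: labor force = 205.54 + 20.78 = 226.32; u = 20.78/226.32 = 9.18%.
April: labor force = 210.61 + 23.35 = 233.96; u = 23.35/233.96 = 9.98%.
Change = 9.98% − 9.18% = +0.80 pp.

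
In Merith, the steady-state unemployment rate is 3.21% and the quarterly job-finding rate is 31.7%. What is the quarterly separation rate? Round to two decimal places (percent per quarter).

From u* = s/(s+f): s = u·f/(1−u).
s = 0.0321 × 31.7 / (1 − 0.0321) = 1.0176 / 0.9679 ≈ 1.05% per quarter.

Separation rate ≈ 1.05% per quarter.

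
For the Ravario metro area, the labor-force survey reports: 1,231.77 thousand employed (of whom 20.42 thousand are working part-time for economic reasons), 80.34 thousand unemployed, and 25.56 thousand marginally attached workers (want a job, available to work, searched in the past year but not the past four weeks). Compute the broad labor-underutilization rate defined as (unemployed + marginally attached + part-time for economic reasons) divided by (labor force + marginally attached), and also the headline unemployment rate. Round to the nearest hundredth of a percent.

Labor force = 1,231.77 + 80.34 = 1,312.11 thousand.
Numerator = 80.34 + 25.56 + 20.42 = 126.32 thousand.
Denominator = 1,312.11 + 25.56 = 1,337.67 thousand.
Broad rate = 126.32 / 1,337.67 = 9.44%.
Headline unemployment rate = 80.34 / 1,312.11 = 6.12%.

Broad underutilization rate ≈ 9.44%; headline unemployment rate ≈ 6.12%.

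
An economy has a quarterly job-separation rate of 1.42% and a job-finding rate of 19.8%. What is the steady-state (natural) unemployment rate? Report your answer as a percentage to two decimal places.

Steady-state unemployment rate ≈ 6.69%.

At steady state the flows balance: s·E = f·U, so U/(E+U) = s/(s+f).
u* = 1.42 / (1.42 + 19.8) = 1.42 / 21.22 = 6.69%.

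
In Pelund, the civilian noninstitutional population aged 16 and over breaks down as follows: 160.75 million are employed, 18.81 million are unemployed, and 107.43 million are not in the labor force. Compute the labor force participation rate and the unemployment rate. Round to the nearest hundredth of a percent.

Labor force = employed + unemployed = 160.75 + 18.81 = 179.56 million.
Working-age population = 179.56 + 107.43 = 286.99 million.
Unemployment rate = 18.81 / 179.56 = 10.48%.
Labor force participation rate = 179.56 / 286.99 = 62.57%.

Labor force participation rate ≈ 62.57%; unemployment rate ≈ 10.48%.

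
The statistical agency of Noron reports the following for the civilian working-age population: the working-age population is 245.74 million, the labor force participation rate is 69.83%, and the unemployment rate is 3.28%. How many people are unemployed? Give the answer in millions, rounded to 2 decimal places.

About 5.63 million are unemployed.

Labor force = 0.6983 × 245.74 = 171.60 million.
Unemployed = 0.0328 × 171.60 ≈ 5.63 million.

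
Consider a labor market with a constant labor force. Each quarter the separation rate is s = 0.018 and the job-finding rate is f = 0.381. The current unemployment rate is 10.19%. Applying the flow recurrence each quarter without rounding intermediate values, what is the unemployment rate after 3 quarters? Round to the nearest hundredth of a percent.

With a fixed labor force, u_{t+1} = u_t + s·(1−u_t) − f·u_t = u_t·(1−s−f) + s.
Here 1−s−f = 0.601 and s = 0.018.
u_1 = 0.101900 × 0.601 + 0.018 = 0.079242.
u_2 = 0.079242 × 0.601 + 0.018 = 0.065624.
u_3 = 0.065624 × 0.601 + 0.018 = 0.057440.

Unemployment rate after three quarters ≈ 5.74%.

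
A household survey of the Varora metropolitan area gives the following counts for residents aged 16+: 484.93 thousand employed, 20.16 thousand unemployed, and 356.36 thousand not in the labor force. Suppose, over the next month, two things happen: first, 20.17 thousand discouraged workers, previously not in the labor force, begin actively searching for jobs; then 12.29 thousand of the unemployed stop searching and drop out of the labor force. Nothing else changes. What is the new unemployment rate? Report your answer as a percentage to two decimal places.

New unemployment rate ≈ 5.47%.

Initially, labor force = 484.93 + 20.16 = 505.09 thousand, so u = 20.16/505.09 = 3.99%.
After the first change, unemployed and labor force both rise by 20.17 → E = 484.93, U = 40.33, labor force = 525.26 thousand.
After the second change, unemployed and labor force both fall by 12.29 → E = 484.93, U = 28.04, labor force = 512.97 thousand.
New unemployment rate = 28.04 / 512.97 = 5.47%.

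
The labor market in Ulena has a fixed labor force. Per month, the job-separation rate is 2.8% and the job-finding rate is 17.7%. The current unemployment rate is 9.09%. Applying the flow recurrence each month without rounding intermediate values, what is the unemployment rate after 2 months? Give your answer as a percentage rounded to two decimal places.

With a fixed labor force, u_{t+1} = u_t + s·(1−u_t) − f·u_t = u_t·(1−s−f) + s.
Here 1−s−f = 0.795 and s = 0.028.
u_1 = 0.090900 × 0.795 + 0.028 = 0.100265.
u_2 = 0.100265 × 0.795 + 0.028 = 0.107711.

Unemployment rate after two months ≈ 10.77%.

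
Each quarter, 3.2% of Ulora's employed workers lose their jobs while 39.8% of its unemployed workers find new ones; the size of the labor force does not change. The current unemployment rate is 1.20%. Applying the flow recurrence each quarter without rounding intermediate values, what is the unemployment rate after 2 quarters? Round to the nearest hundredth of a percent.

Unemployment rate after two quarters ≈ 5.41%.

With a fixed labor force, u_{t+1} = u_t + s·(1−u_t) − f·u_t = u_t·(1−s−f) + s.
Here 1−s−f = 0.570 and s = 0.032.
u_1 = 0.012000 × 0.570 + 0.032 = 0.038840.
u_2 = 0.038840 × 0.570 + 0.032 = 0.054139.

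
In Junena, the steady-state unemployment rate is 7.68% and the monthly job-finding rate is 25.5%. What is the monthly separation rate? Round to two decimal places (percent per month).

From u* = s/(s+f): s = u·f/(1−u).
s = 0.0768 × 25.5 / (1 − 0.0768) = 1.9584 / 0.9232 ≈ 2.12% per month.

Separation rate ≈ 2.12% per month.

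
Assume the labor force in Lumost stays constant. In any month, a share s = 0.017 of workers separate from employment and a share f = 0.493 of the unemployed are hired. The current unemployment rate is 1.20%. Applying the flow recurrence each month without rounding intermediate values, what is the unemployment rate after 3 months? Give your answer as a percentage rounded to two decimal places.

Unemployment rate after three months ≈ 3.08%.

With a fixed labor force, u_{t+1} = u_t + s·(1−u_t) − f·u_t = u_t·(1−s−f) + s.
Here 1−s−f = 0.490 and s = 0.017.
u_1 = 0.012000 × 0.490 + 0.017 = 0.022880.
u_2 = 0.022880 × 0.490 + 0.017 = 0.028211.
u_3 = 0.028211 × 0.490 + 0.017 = 0.030823.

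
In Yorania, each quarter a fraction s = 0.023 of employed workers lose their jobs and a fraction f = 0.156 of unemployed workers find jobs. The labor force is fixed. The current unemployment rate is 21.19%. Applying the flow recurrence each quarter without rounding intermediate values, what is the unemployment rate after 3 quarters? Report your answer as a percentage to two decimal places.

With a fixed labor force, u_{t+1} = u_t + s·(1−u_t) − f·u_t = u_t·(1−s−f) + s.
Here 1−s−f = 0.821 and s = 0.023.
u_1 = 0.211900 × 0.821 + 0.023 = 0.196970.
u_2 = 0.196970 × 0.821 + 0.023 = 0.184712.
u_3 = 0.184712 × 0.821 + 0.023 = 0.174649.

Unemployment rate after three quarters ≈ 17.46%.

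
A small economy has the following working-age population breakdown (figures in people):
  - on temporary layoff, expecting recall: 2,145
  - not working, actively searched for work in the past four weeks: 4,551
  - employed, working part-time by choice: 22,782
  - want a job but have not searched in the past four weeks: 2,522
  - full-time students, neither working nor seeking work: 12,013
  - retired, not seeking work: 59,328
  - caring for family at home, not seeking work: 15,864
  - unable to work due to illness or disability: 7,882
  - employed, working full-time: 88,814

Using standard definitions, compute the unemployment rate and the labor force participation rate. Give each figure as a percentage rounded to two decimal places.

Unemployment rate ≈ 5.66%; labor force participation rate ≈ 54.79%.

Employed = 22,782 + 88,814 = 111,596.
Unemployed = 2,145 + 4,551 = 6,696 (jobless and actively searching, or on temporary layoff).
Labor force = 111,596 + 6,696 = 118,292.
Not in labor force = 2,522 + 12,013 + 59,328 + 15,864 + 7,882 = 97,609 (those not working and not actively searching are outside the labor force — including those who want a job but have given up searching).
Civilian working-age population = 118,292 + 97,609 = 215,901.
Unemployment rate = 6,696 / 118,292 = 5.66%.
Labor force participation rate = 118,292 / 215,901 = 54.79%.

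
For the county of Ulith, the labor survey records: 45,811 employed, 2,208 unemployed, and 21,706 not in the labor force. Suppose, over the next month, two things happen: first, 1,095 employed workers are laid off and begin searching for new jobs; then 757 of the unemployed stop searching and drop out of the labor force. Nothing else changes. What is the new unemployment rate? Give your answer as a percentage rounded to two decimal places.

New unemployment rate ≈ 5.39%.

Initially, labor force = 45,811 + 2,208 = 48,019, so u = 2,208/48,019 = 4.60%.
After the first change, employed falls and unemployed rises by 1,095; labor force unchanged → E = 44,716, U = 3,303, labor force = 48,019.
After the second change, unemployed and labor force both fall by 757 → E = 44,716, U = 2,546, labor force = 47,262.
New unemployment rate = 2,546 / 47,262 = 5.39%.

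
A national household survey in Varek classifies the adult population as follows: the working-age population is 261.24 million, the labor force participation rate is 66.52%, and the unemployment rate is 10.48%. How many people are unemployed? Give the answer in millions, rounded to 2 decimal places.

About 18.21 million are unemployed.

Labor force = 0.6652 × 261.24 = 173.78 million.
Unemployed = 0.1048 × 173.78 ≈ 18.21 million.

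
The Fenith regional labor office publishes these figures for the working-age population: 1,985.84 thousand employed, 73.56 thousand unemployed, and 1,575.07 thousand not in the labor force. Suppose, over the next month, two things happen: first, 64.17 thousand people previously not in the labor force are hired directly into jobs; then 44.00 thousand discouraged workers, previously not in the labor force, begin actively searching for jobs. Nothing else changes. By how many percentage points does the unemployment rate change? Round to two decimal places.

The unemployment rate changes by +1.85 percentage points.

Initially, labor force = 1,985.84 + 73.56 = 2,059.40 thousand, so u = 73.56/2,059.40 = 3.57%.
After the first change, employed and labor force both rise by 64.17; unemployed unchanged → E = 2,050.01, U = 73.56, labor force = 2,123.57 thousand.
After the second change, unemployed and labor force both rise by 44.00 → E = 2,050.01, U = 117.56, labor force = 2,167.57 thousand.
New unemployment rate = 117.56 / 2,167.57 = 5.42%.
Change = 5.42% − 3.57% = +1.85 percentage points.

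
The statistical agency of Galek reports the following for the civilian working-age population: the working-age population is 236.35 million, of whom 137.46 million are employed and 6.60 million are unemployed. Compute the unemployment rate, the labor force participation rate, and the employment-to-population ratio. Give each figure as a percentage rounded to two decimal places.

Labor force = employed + unemployed = 137.46 + 6.60 = 144.06 million.
Unemployment rate = 6.60 / 144.06 = 4.58%.
Labor force participation rate = 144.06 / 236.35 = 60.95%.
Employment-population ratio = 137.46 / 236.35 = 58.16%.

Unemployment rate ≈ 4.58%; labor force participation rate ≈ 60.95%; employment-population ratio ≈ 58.16%.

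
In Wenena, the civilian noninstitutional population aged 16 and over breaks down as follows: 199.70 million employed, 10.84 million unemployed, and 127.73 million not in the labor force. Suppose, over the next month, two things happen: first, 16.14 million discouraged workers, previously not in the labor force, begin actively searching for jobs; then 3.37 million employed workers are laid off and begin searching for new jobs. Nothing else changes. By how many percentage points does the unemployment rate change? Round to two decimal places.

Initially, labor force = 199.70 + 10.84 = 210.54 million, so u = 10.84/210.54 = 5.15%.
After the first change, unemployed and labor force both rise by 16.14 → E = 199.70, U = 26.98, labor force = 226.68 million.
After the second change, employed falls and unemployed rises by 3.37; labor force unchanged → E = 196.33, U = 30.35, labor force = 226.68 million.
New unemployment rate = 30.35 / 226.68 = 13.39%.
Change = 13.39% − 5.15% = +8.24 percentage points.

The unemployment rate changes by +8.24 percentage points.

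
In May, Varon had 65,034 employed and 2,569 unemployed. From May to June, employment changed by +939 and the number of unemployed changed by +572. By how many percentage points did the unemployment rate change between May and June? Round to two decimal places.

May: labor force = 65,034 + 2,569 = 67,603; u = 2,569/67,603 = 3.80%.
June: labor force = 65,973 + 3,141 = 69,114; u = 3,141/69,114 = 4.54%.
Change = 4.54% − 3.80% = +0.74 pp.

The unemployment rate changed by +0.74 percentage points.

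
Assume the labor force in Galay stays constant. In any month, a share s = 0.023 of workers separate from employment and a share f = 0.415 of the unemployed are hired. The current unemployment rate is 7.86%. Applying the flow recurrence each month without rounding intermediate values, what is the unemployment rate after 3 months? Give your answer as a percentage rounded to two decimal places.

Unemployment rate after three months ≈ 5.71%.

With a fixed labor force, u_{t+1} = u_t + s·(1−u_t) − f·u_t = u_t·(1−s−f) + s.
Here 1−s−f = 0.562 and s = 0.023.
u_1 = 0.078600 × 0.562 + 0.023 = 0.067173.
u_2 = 0.067173 × 0.562 + 0.023 = 0.060751.
u_3 = 0.060751 × 0.562 + 0.023 = 0.057142.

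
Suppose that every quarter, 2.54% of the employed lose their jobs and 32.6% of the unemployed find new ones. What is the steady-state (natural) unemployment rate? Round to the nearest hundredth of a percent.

At steady state the flows balance: s·E = f·U, so U/(E+U) = s/(s+f).
u* = 2.54 / (2.54 + 32.6) = 2.54 / 35.14 = 7.23%.

Steady-state unemployment rate ≈ 7.23%.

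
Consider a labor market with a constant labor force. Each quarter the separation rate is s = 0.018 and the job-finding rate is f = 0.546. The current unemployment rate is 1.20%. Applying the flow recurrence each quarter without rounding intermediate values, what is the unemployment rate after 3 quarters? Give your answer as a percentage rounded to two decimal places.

Unemployment rate after three quarters ≈ 3.03%.

With a fixed labor force, u_{t+1} = u_t + s·(1−u_t) − f·u_t = u_t·(1−s−f) + s.
Here 1−s−f = 0.436 and s = 0.018.
u_1 = 0.012000 × 0.436 + 0.018 = 0.023232.
u_2 = 0.023232 × 0.436 + 0.018 = 0.028129.
u_3 = 0.028129 × 0.436 + 0.018 = 0.030264.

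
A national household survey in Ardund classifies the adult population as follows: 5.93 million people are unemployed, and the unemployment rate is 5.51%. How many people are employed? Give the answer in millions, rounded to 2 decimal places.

About 101.69 million are employed.

Labor force = U / u = 5.93 / 0.0551 ≈ 107.62 million.
Employed = labor force − unemployed = 107.62 − 5.93 = 101.69 million.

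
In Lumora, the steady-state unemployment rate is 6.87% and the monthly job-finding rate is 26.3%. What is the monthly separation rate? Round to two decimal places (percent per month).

From u* = s/(s+f): s = u·f/(1−u).
s = 0.0687 × 26.3 / (1 − 0.0687) = 1.8068 / 0.9313 ≈ 1.94% per month.

Separation rate ≈ 1.94% per month.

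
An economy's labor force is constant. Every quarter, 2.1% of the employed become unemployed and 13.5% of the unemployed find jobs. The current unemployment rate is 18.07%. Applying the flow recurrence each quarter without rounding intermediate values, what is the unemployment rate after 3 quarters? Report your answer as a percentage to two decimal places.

Unemployment rate after three quarters ≈ 16.23%.

With a fixed labor force, u_{t+1} = u_t + s·(1−u_t) − f·u_t = u_t·(1−s−f) + s.
Here 1−s−f = 0.844 and s = 0.021.
u_1 = 0.180700 × 0.844 + 0.021 = 0.173511.
u_2 = 0.173511 × 0.844 + 0.021 = 0.167443.
u_3 = 0.167443 × 0.844 + 0.021 = 0.162322.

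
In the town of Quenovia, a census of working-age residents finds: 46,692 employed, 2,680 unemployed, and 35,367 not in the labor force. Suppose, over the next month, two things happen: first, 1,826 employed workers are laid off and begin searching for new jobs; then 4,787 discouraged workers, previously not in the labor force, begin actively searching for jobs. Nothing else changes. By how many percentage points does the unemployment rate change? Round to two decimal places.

The unemployment rate changes by +11.73 percentage points.

Initially, labor force = 46,692 + 2,680 = 49,372, so u = 2,680/49,372 = 5.43%.
After the first change, employed falls and unemployed rises by 1,826; labor force unchanged → E = 44,866, U = 4,506, labor force = 49,372.
After the second change, unemployed and labor force both rise by 4,787 → E = 44,866, U = 9,293, labor force = 54,159.
New unemployment rate = 9,293 / 54,159 = 17.16%.
Change = 17.16% − 5.43% = +11.73 percentage points.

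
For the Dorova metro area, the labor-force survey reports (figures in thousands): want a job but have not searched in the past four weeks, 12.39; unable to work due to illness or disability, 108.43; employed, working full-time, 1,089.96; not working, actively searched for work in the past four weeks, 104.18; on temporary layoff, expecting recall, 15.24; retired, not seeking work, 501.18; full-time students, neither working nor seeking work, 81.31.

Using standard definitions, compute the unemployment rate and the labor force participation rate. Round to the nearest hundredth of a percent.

Unemployment rate ≈ 9.87%; labor force participation rate ≈ 63.23%.

Employed = 1,089.96 thousand.
Unemployed = 104.18 + 15.24 = 119.42 thousand (jobless and actively searching, or on temporary layoff).
Labor force = 1,089.96 + 119.42 = 1,209.38 thousand.
Not in labor force = 12.39 + 108.43 + 501.18 + 81.31 = 703.31 thousand (those not working and not actively searching are outside the labor force — including those who want a job but have given up searching).
Civilian working-age population = 1,209.38 + 703.31 = 1,912.69 thousand.
Unemployment rate = 119.42 / 1,209.38 = 9.87%.
Labor force participation rate = 1,209.38 / 1,912.69 = 63.23%.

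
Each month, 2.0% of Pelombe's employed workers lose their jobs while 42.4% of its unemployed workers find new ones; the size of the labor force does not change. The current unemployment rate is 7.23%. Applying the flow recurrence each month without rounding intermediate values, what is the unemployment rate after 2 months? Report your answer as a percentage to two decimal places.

With a fixed labor force, u_{t+1} = u_t + s·(1−u_t) − f·u_t = u_t·(1−s−f) + s.
Here 1−s−f = 0.556 and s = 0.020.
u_1 = 0.072300 × 0.556 + 0.020 = 0.060199.
u_2 = 0.060199 × 0.556 + 0.020 = 0.053471.

Unemployment rate after two months ≈ 5.35%.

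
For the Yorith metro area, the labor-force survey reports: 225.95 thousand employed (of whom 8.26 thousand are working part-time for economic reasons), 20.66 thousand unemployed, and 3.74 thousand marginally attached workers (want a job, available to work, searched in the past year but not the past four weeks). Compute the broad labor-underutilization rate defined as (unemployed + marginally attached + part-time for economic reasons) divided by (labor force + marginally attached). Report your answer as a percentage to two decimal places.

Broad underutilization rate ≈ 13.05%.

Labor force = 225.95 + 20.66 = 246.61 thousand.
Numerator = 20.66 + 3.74 + 8.26 = 32.66 thousand.
Denominator = 246.61 + 3.74 = 250.35 thousand.
Broad rate = 32.66 / 250.35 = 13.05%.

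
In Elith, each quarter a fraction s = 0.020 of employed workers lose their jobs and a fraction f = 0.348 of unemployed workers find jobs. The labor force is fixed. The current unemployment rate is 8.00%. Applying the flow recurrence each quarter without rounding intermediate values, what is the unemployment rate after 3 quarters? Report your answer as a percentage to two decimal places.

With a fixed labor force, u_{t+1} = u_t + s·(1−u_t) − f·u_t = u_t·(1−s−f) + s.
Here 1−s−f = 0.632 and s = 0.020.
u_1 = 0.080000 × 0.632 + 0.020 = 0.070560.
u_2 = 0.070560 × 0.632 + 0.020 = 0.064594.
u_3 = 0.064594 × 0.632 + 0.020 = 0.060823.

Unemployment rate after three quarters ≈ 6.08%.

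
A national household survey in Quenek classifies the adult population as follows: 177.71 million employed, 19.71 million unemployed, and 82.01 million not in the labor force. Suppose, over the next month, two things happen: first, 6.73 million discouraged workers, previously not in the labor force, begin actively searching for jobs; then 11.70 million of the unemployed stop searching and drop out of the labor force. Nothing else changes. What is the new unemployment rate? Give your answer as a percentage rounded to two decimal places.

Initially, labor force = 177.71 + 19.71 = 197.42 million, so u = 19.71/197.42 = 9.98%.
After the first change, unemployed and labor force both rise by 6.73 → E = 177.71, U = 26.44, labor force = 204.15 million.
After the second change, unemployed and labor force both fall by 11.70 → E = 177.71, U = 14.74, labor force = 192.45 million.
New unemployment rate = 14.74 / 192.45 = 7.66%.

New unemployment rate ≈ 7.66%.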